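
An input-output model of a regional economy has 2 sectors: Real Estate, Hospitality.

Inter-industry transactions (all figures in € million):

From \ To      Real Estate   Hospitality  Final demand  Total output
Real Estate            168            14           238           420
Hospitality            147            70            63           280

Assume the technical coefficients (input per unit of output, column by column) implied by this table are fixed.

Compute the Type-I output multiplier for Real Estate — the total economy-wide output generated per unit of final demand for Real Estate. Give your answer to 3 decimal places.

Technical coefficients a_ij = z_ij / X_j:
  a_11 = 168/420 = 0.40, a_21 = 147/420 = 0.35
  a_12 = 14/280 = 0.05, a_22 = 70/280 = 0.25
I − A =
  [   0.60    -0.05]
  [  -0.35     0.75]
det(I−A) = (0.60)(0.75) − (-0.05)(-0.35) = 0.4325
adj(I−A) = [[0.75, 0.05], [0.35, 0.60]]
(I − A)⁻¹ = adj(I−A) / det(I−A) ≈
  [   1.7341     0.1156]
  [   0.8092     1.3873]
The output multiplier for sector j is the column-j sum of the Leontief inverse (I − A)⁻¹ = adj(I−A) / det(I−A).
Column 1 of adj(I−A): (0.75, 0.35); det(I−A) = 0.4325.
m_1 = (0.75 + 0.35) / 0.4325 = 1.10 / 0.4325 ≈ 2.543.

m_1 = 2.543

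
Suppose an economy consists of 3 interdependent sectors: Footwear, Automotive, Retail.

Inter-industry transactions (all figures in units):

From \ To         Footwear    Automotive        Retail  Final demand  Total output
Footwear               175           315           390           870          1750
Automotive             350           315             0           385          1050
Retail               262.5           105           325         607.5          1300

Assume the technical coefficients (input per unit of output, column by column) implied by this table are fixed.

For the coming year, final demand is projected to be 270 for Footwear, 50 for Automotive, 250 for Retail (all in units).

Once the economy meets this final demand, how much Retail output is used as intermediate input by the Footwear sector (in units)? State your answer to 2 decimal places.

Technical coefficients a_ij = z_ij / X_j:
  a_11 = 175/1750 = 0.10, a_21 = 350/1750 = 0.20, a_31 = 262.5/1750 = 0.15
  a_12 = 315/1050 = 0.30, a_22 = 315/1050 = 0.30, a_32 = 105/1050 = 0.10
  a_13 = 390/1300 = 0.30, a_23 = 0/1300 = 0.00, a_33 = 325/1300 = 0.25
I − A =
  [   0.90    -0.30    -0.30]
  [  -0.20     0.70     0.00]
  [  -0.15    -0.10     0.75]
Cofactors of I−A, C_ij = (−1)^(i+j)·(minor ij) (rows/columns in the sector order above):
  C_11 = (0.70)(0.75) − (0.00)(-0.10) = 0.5250
  C_12 = −[(-0.20)(0.75) − (0.00)(-0.15)] = 0.1500
  C_13 = (-0.20)(-0.10) − (0.70)(-0.15) = 0.1250
  C_21 = −[(-0.30)(0.75) − (-0.30)(-0.10)] = 0.2550
  C_22 = (0.90)(0.75) − (-0.30)(-0.15) = 0.6300
  C_23 = −[(0.90)(-0.10) − (-0.30)(-0.15)] = 0.1350
  C_31 = (-0.30)(0.00) − (-0.30)(0.70) = 0.2100
  C_32 = −[(0.90)(0.00) − (-0.30)(-0.20)] = 0.0600
  C_33 = (0.90)(0.70) − (-0.30)(-0.20) = 0.5700
det(I−A) = Σ_j (I−A)_1j·C_1j = (0.90)(0.5250) + (-0.30)(0.1500) + (-0.30)(0.1250) = 0.3900
adj(I−A) = Cᵀ =
  [ 0.5250   0.2550   0.2100]
  [ 0.1500   0.6300   0.0600]
  [ 0.1250   0.1350   0.5700]
(I − A)⁻¹ = adj(I−A) / det(I−A) ≈
  [   1.3462     0.6538     0.5385]
  [   0.3846     1.6154     0.1538]
  [   0.3205     0.3462     1.4615]
First solve x = (I − A)⁻¹ d = adj(I−A)·d / det(I−A); in particular x_1 = (0.5250·270 + 0.2550·50 + 0.2100·250) / 0.3900 = 207.00 / 0.3900 ≈ 530.7692.
Intermediate flow from 3 to 1: z_31 = a_31 · x_1 = 0.15 × 207.00 / 0.3900 = 31.05 / 0.3900 ≈ 79.62.

z_31 = 79.62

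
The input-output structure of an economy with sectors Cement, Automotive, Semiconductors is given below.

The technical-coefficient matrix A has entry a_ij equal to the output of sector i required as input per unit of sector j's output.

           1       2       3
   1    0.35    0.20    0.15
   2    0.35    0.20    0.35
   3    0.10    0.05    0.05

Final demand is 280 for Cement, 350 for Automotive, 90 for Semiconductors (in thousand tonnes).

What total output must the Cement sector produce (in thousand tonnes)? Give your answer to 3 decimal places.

x_1 = 745.564

I − A =
  [   0.65    -0.20    -0.15]
  [  -0.35     0.80    -0.35]
  [  -0.10    -0.05     0.95]
Cofactors of I−A, C_ij = (−1)^(i+j)·(minor ij) (rows/columns in the sector order above):
  C_11 = (0.80)(0.95) − (-0.35)(-0.05) = 0.7425
  C_12 = −[(-0.35)(0.95) − (-0.35)(-0.10)] = 0.3675
  C_13 = (-0.35)(-0.05) − (0.80)(-0.10) = 0.0975
  C_21 = −[(-0.20)(0.95) − (-0.15)(-0.05)] = 0.1975
  C_22 = (0.65)(0.95) − (-0.15)(-0.10) = 0.6025
  C_23 = −[(0.65)(-0.05) − (-0.20)(-0.10)] = 0.0525
  C_31 = (-0.20)(-0.35) − (-0.15)(0.80) = 0.1900
  C_32 = −[(0.65)(-0.35) − (-0.15)(-0.35)] = 0.2800
  C_33 = (0.65)(0.80) − (-0.20)(-0.35) = 0.4500
det(I−A) = Σ_j (I−A)_1j·C_1j = (0.65)(0.7425) + (-0.20)(0.3675) + (-0.15)(0.0975) = 0.3945
adj(I−A) = Cᵀ =
  [ 0.7425   0.1975   0.1900]
  [ 0.3675   0.6025   0.2800]
  [ 0.0975   0.0525   0.4500]
(I − A)⁻¹ = adj(I−A) / det(I−A) ≈
  [   1.8821     0.5006     0.4816]
  [   0.9316     1.5272     0.7098]
  [   0.2471     0.1331     1.1407]
x = (I − A)⁻¹ d = adj(I−A)·d / det(I−A), with det(I−A) = 0.3945:
  x_1 = (0.7425·280 + 0.1975·350 + 0.1900·90) / 0.3945 = 294.125 / 0.3945 ≈ 745.564
  x_2 = (0.3675·280 + 0.6025·350 + 0.2800·90) / 0.3945 = 338.975 / 0.3945 ≈ 859.252
  x_3 = (0.0975·280 + 0.0525·350 + 0.4500·90) / 0.3945 = 86.175 / 0.3945 ≈ 218.441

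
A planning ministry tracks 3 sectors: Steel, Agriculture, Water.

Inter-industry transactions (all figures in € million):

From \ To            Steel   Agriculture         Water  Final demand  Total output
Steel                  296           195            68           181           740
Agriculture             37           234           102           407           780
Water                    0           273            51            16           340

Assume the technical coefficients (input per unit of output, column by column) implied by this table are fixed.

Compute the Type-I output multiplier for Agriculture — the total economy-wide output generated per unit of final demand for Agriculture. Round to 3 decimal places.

Technical coefficients a_ij = z_ij / X_j:
  a_SS = 296/740 = 0.40, a_AS = 37/740 = 0.05, a_WS = 0/740 = 0.00
  a_SA = 195/780 = 0.25, a_AA = 234/780 = 0.30, a_WA = 273/780 = 0.35
  a_SW = 68/340 = 0.20, a_AW = 102/340 = 0.30, a_WW = 51/340 = 0.15
I − A =
  [   0.60    -0.25    -0.20]
  [  -0.05     0.70    -0.30]
  [   0.00    -0.35     0.85]
Cofactors of I−A, C_ij = (−1)^(i+j)·(minor ij) (rows/columns in the sector order above):
  C_11 = (0.70)(0.85) − (-0.30)(-0.35) = 0.4900
  C_12 = −[(-0.05)(0.85) − (-0.30)(0.00)] = 0.0425
  C_13 = (-0.05)(-0.35) − (0.70)(0.00) = 0.0175
  C_21 = −[(-0.25)(0.85) − (-0.20)(-0.35)] = 0.2825
  C_22 = (0.60)(0.85) − (-0.20)(0.00) = 0.5100
  C_23 = −[(0.60)(-0.35) − (-0.25)(0.00)] = 0.2100
  C_31 = (-0.25)(-0.30) − (-0.20)(0.70) = 0.2150
  C_32 = −[(0.60)(-0.30) − (-0.20)(-0.05)] = 0.1900
  C_33 = (0.60)(0.70) − (-0.25)(-0.05) = 0.4075
det(I−A) = Σ_j (I−A)_1j·C_1j = (0.60)(0.4900) + (-0.25)(0.0425) + (-0.20)(0.0175) = 0.279875
adj(I−A) = Cᵀ =
  [ 0.4900   0.2825   0.2150]
  [ 0.0425   0.5100   0.1900]
  [ 0.0175   0.2100   0.4075]
(I − A)⁻¹ = adj(I−A) / det(I−A) ≈
  [   1.7508     1.0094     0.7682]
  [   0.1519     1.8222     0.6789]
  [   0.0625     0.7503     1.4560]
The output multiplier for sector j is the column-j sum of the Leontief inverse (I − A)⁻¹ = adj(I−A) / det(I−A).
Column A of adj(I−A): (0.2825, 0.5100, 0.2100); det(I−A) = 0.279875.
m_A = (0.2825 + 0.5100 + 0.2100) / 0.279875 = 1.0025 / 0.279875 ≈ 3.582.

m_A = 3.582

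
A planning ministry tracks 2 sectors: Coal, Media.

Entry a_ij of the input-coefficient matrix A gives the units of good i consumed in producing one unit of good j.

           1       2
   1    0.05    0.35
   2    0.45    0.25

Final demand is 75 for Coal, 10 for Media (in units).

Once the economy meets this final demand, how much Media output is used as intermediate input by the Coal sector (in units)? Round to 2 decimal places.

z_21 = 48.45

I − A =
  [   0.95    -0.35]
  [  -0.45     0.75]
det(I−A) = (0.95)(0.75) − (-0.35)(-0.45) = 0.5550
adj(I−A) = [[0.75, 0.35], [0.45, 0.95]]
(I − A)⁻¹ = adj(I−A) / det(I−A) ≈
  [   1.3514     0.6306]
  [   0.8108     1.7117]
First solve x = (I − A)⁻¹ d = adj(I−A)·d / det(I−A); in particular x_1 = (0.75·75 + 0.35·10) / 0.5550 = 59.75 / 0.5550 ≈ 107.6577.
Intermediate flow from 2 to 1: z_21 = a_21 · x_1 = 0.45 × 59.75 / 0.5550 = 26.8875 / 0.5550 ≈ 48.45.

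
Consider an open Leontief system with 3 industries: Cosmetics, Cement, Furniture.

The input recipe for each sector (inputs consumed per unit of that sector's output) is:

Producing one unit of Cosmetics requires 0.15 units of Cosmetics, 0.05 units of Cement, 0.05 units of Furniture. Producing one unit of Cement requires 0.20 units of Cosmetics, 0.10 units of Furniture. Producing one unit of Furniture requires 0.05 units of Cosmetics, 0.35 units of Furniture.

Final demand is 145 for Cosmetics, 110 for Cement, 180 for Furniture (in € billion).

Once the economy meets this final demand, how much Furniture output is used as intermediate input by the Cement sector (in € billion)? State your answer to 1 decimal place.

z_32 = 12.1

I − A =
  [   0.85    -0.20    -0.05]
  [  -0.05     1.00     0.00]
  [  -0.05    -0.10     0.65]
Cofactors of I−A, C_ij = (−1)^(i+j)·(minor ij) (rows/columns in the sector order above):
  C_11 = (1.00)(0.65) − (0.00)(-0.10) = 0.6500
  C_12 = −[(-0.05)(0.65) − (0.00)(-0.05)] = 0.0325
  C_13 = (-0.05)(-0.10) − (1.00)(-0.05) = 0.0550
  C_21 = −[(-0.20)(0.65) − (-0.05)(-0.10)] = 0.1350
  C_22 = (0.85)(0.65) − (-0.05)(-0.05) = 0.5500
  C_23 = −[(0.85)(-0.10) − (-0.20)(-0.05)] = 0.0950
  C_31 = (-0.20)(0.00) − (-0.05)(1.00) = 0.0500
  C_32 = −[(0.85)(0.00) − (-0.05)(-0.05)] = 0.0025
  C_33 = (0.85)(1.00) − (-0.20)(-0.05) = 0.8400
det(I−A) = Σ_j (I−A)_1j·C_1j = (0.85)(0.6500) + (-0.20)(0.0325) + (-0.05)(0.0550) = 0.54325
adj(I−A) = Cᵀ =
  [ 0.6500   0.1350   0.0500]
  [ 0.0325   0.5500   0.0025]
  [ 0.0550   0.0950   0.8400]
(I − A)⁻¹ = adj(I−A) / det(I−A) ≈
  [   1.1965     0.2485     0.0920]
  [   0.0598     1.0124     0.0046]
  [   0.1012     0.1749     1.5462]
First solve x = (I − A)⁻¹ d = adj(I−A)·d / det(I−A); in particular x_2 = (0.0325·145 + 0.5500·110 + 0.0025·180) / 0.54325 = 65.6625 / 0.54325 ≈ 120.870.
Intermediate flow from 3 to 2: z_32 = a_32 · x_2 = 0.10 × 65.6625 / 0.54325 = 6.56625 / 0.54325 ≈ 12.1.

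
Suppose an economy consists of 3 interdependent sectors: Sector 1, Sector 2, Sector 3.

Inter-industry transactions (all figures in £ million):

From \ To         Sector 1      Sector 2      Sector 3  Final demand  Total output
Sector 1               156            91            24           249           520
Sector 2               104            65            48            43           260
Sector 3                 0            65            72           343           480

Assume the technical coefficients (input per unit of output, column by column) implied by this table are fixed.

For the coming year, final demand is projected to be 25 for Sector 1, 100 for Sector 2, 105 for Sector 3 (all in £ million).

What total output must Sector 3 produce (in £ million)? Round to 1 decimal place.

x_3 = 181.4

Technical coefficients a_ij = z_ij / X_j:
  a_11 = 156/520 = 0.30, a_21 = 104/520 = 0.20, a_31 = 0/520 = 0.00
  a_12 = 91/260 = 0.35, a_22 = 65/260 = 0.25, a_32 = 65/260 = 0.25
  a_13 = 24/480 = 0.05, a_23 = 48/480 = 0.10, a_33 = 72/480 = 0.15
I − A =
  [   0.70    -0.35    -0.05]
  [  -0.20     0.75    -0.10]
  [   0.00    -0.25     0.85]
Cofactors of I−A, C_ij = (−1)^(i+j)·(minor ij) (rows/columns in the sector order above):
  C_11 = (0.75)(0.85) − (-0.10)(-0.25) = 0.6125
  C_12 = −[(-0.20)(0.85) − (-0.10)(0.00)] = 0.1700
  C_13 = (-0.20)(-0.25) − (0.75)(0.00) = 0.0500
  C_21 = −[(-0.35)(0.85) − (-0.05)(-0.25)] = 0.3100
  C_22 = (0.70)(0.85) − (-0.05)(0.00) = 0.5950
  C_23 = −[(0.70)(-0.25) − (-0.35)(0.00)] = 0.1750
  C_31 = (-0.35)(-0.10) − (-0.05)(0.75) = 0.0725
  C_32 = −[(0.70)(-0.10) − (-0.05)(-0.20)] = 0.0800
  C_33 = (0.70)(0.75) − (-0.35)(-0.20) = 0.4550
det(I−A) = Σ_j (I−A)_1j·C_1j = (0.70)(0.6125) + (-0.35)(0.1700) + (-0.05)(0.0500) = 0.36675
adj(I−A) = Cᵀ =
  [ 0.6125   0.3100   0.0725]
  [ 0.1700   0.5950   0.0800]
  [ 0.0500   0.1750   0.4550]
(I − A)⁻¹ = adj(I−A) / det(I−A) ≈
  [   1.6701     0.8453     0.1977]
  [   0.4635     1.6224     0.2181]
  [   0.1363     0.4772     1.2406]
x = (I − A)⁻¹ d = adj(I−A)·d / det(I−A), with det(I−A) = 0.36675:
  x_1 = (0.6125·25 + 0.3100·100 + 0.0725·105) / 0.36675 = 53.925 / 0.36675 ≈ 147.0
  x_2 = (0.1700·25 + 0.5950·100 + 0.0800·105) / 0.36675 = 72.15 / 0.36675 ≈ 196.7
  x_3 = (0.0500·25 + 0.1750·100 + 0.4550·105) / 0.36675 = 66.525 / 0.36675 ≈ 181.4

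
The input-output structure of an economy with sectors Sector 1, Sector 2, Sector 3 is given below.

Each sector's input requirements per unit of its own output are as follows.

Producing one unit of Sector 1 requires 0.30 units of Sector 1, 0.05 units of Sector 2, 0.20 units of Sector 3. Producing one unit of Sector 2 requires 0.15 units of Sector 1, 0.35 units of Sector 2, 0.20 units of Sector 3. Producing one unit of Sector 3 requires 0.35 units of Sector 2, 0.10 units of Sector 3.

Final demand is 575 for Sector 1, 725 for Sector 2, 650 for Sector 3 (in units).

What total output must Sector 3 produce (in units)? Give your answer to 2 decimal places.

x_3 = 1441.01

I − A =
  [   0.70    -0.15     0.00]
  [  -0.05     0.65    -0.35]
  [  -0.20    -0.20     0.90]
Cofactors of I−A, C_ij = (−1)^(i+j)·(minor ij) (rows/columns in the sector order above):
  C_11 = (0.65)(0.90) − (-0.35)(-0.20) = 0.5150
  C_12 = −[(-0.05)(0.90) − (-0.35)(-0.20)] = 0.1150
  C_13 = (-0.05)(-0.20) − (0.65)(-0.20) = 0.1400
  C_21 = −[(-0.15)(0.90) − (0.00)(-0.20)] = 0.1350
  C_22 = (0.70)(0.90) − (0.00)(-0.20) = 0.6300
  C_23 = −[(0.70)(-0.20) − (-0.15)(-0.20)] = 0.1700
  C_31 = (-0.15)(-0.35) − (0.00)(0.65) = 0.0525
  C_32 = −[(0.70)(-0.35) − (0.00)(-0.05)] = 0.2450
  C_33 = (0.70)(0.65) − (-0.15)(-0.05) = 0.4475
det(I−A) = Σ_j (I−A)_1j·C_1j = (0.70)(0.5150) + (-0.15)(0.1150) + (0.00)(0.1400) = 0.34325
adj(I−A) = Cᵀ =
  [ 0.5150   0.1350   0.0525]
  [ 0.1150   0.6300   0.2450]
  [ 0.1400   0.1700   0.4475]
(I − A)⁻¹ = adj(I−A) / det(I−A) ≈
  [   1.5004     0.3933     0.1529]
  [   0.3350     1.8354     0.7138]
  [   0.4079     0.4953     1.3037]
x = (I − A)⁻¹ d = adj(I−A)·d / det(I−A), with det(I−A) = 0.34325:
  x_1 = (0.5150·575 + 0.1350·725 + 0.0525·650) / 0.34325 = 428.125 / 0.34325 ≈ 1247.27
  x_2 = (0.1150·575 + 0.6300·725 + 0.2450·650) / 0.34325 = 682.125 / 0.34325 ≈ 1987.25
  x_3 = (0.1400·575 + 0.1700·725 + 0.4475·650) / 0.34325 = 494.625 / 0.34325 ≈ 1441.01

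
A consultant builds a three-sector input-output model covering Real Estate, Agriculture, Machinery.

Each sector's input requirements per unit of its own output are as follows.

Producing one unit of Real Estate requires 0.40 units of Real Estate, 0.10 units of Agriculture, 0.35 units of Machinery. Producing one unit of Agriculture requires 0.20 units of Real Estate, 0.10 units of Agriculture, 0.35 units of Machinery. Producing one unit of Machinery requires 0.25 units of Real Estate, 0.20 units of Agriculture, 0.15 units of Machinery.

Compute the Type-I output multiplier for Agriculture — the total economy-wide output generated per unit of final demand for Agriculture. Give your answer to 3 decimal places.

I − A =
  [   0.60    -0.20    -0.25]
  [  -0.10     0.90    -0.20]
  [  -0.35    -0.35     0.85]
Cofactors of I−A, C_ij = (−1)^(i+j)·(minor ij) (rows/columns in the sector order above):
  C_11 = (0.90)(0.85) − (-0.20)(-0.35) = 0.6950
  C_12 = −[(-0.10)(0.85) − (-0.20)(-0.35)] = 0.1550
  C_13 = (-0.10)(-0.35) − (0.90)(-0.35) = 0.3500
  C_21 = −[(-0.20)(0.85) − (-0.25)(-0.35)] = 0.2575
  C_22 = (0.60)(0.85) − (-0.25)(-0.35) = 0.4225
  C_23 = −[(0.60)(-0.35) − (-0.20)(-0.35)] = 0.2800
  C_31 = (-0.20)(-0.20) − (-0.25)(0.90) = 0.2650
  C_32 = −[(0.60)(-0.20) − (-0.25)(-0.10)] = 0.1450
  C_33 = (0.60)(0.90) − (-0.20)(-0.10) = 0.5200
det(I−A) = Σ_j (I−A)_1j·C_1j = (0.60)(0.6950) + (-0.20)(0.1550) + (-0.25)(0.3500) = 0.2985
adj(I−A) = Cᵀ =
  [ 0.6950   0.2575   0.2650]
  [ 0.1550   0.4225   0.1450]
  [ 0.3500   0.2800   0.5200]
(I − A)⁻¹ = adj(I−A) / det(I−A) ≈
  [   2.3283     0.8626     0.8878]
  [   0.5193     1.4154     0.4858]
  [   1.1725     0.9380     1.7420]
The output multiplier for sector j is the column-j sum of the Leontief inverse (I − A)⁻¹ = adj(I−A) / det(I−A).
Column A of adj(I−A): (0.2575, 0.4225, 0.2800); det(I−A) = 0.2985.
m_A = (0.2575 + 0.4225 + 0.2800) / 0.2985 = 0.96 / 0.2985 ≈ 3.216.

m_A = 3.216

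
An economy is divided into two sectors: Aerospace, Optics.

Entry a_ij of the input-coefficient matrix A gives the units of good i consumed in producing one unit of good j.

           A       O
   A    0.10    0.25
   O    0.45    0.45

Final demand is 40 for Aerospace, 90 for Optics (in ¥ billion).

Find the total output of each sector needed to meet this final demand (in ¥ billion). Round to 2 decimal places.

I − A =
  [   0.90    -0.25]
  [  -0.45     0.55]
det(I−A) = (0.90)(0.55) − (-0.25)(-0.45) = 0.3825
adj(I−A) = [[0.55, 0.25], [0.45, 0.90]]
(I − A)⁻¹ = adj(I−A) / det(I−A) ≈
  [   1.4379     0.6536]
  [   1.1765     2.3529]
x = (I − A)⁻¹ d = adj(I−A)·d / det(I−A), with det(I−A) = 0.3825:
  x_A = (0.55·40 + 0.25·90) / 0.3825 = 44.50 / 0.3825 ≈ 116.34
  x_O = (0.45·40 + 0.90·90) / 0.3825 = 99.00 / 0.3825 ≈ 258.82

x_A = 116.34, x_O = 258.82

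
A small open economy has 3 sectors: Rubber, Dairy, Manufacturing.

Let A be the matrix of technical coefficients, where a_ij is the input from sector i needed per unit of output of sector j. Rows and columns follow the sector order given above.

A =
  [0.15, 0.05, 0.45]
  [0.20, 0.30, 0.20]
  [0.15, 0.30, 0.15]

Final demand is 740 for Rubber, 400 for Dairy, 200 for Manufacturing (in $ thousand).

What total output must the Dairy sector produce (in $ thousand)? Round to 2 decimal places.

I − A =
  [   0.85    -0.05    -0.45]
  [  -0.20     0.70    -0.20]
  [  -0.15    -0.30     0.85]
Cofactors of I−A, C_ij = (−1)^(i+j)·(minor ij) (rows/columns in the sector order above):
  C_11 = (0.70)(0.85) − (-0.20)(-0.30) = 0.5350
  C_12 = −[(-0.20)(0.85) − (-0.20)(-0.15)] = 0.2000
  C_13 = (-0.20)(-0.30) − (0.70)(-0.15) = 0.1650
  C_21 = −[(-0.05)(0.85) − (-0.45)(-0.30)] = 0.1775
  C_22 = (0.85)(0.85) − (-0.45)(-0.15) = 0.6550
  C_23 = −[(0.85)(-0.30) − (-0.05)(-0.15)] = 0.2625
  C_31 = (-0.05)(-0.20) − (-0.45)(0.70) = 0.3250
  C_32 = −[(0.85)(-0.20) − (-0.45)(-0.20)] = 0.2600
  C_33 = (0.85)(0.70) − (-0.05)(-0.20) = 0.5850
det(I−A) = Σ_j (I−A)_1j·C_1j = (0.85)(0.5350) + (-0.05)(0.2000) + (-0.45)(0.1650) = 0.3705
adj(I−A) = Cᵀ =
  [ 0.5350   0.1775   0.3250]
  [ 0.2000   0.6550   0.2600]
  [ 0.1650   0.2625   0.5850]
(I − A)⁻¹ = adj(I−A) / det(I−A) ≈
  [   1.4440     0.4791     0.8772]
  [   0.5398     1.7679     0.7018]
  [   0.4453     0.7085     1.5789]
x = (I − A)⁻¹ d = adj(I−A)·d / det(I−A), with det(I−A) = 0.3705:
  x_1 = (0.5350·740 + 0.1775·400 + 0.3250·200) / 0.3705 = 531.90 / 0.3705 ≈ 1435.63
  x_2 = (0.2000·740 + 0.6550·400 + 0.2600·200) / 0.3705 = 462.00 / 0.3705 ≈ 1246.96
  x_3 = (0.1650·740 + 0.2625·400 + 0.5850·200) / 0.3705 = 344.10 / 0.3705 ≈ 928.74

x_2 = 1246.96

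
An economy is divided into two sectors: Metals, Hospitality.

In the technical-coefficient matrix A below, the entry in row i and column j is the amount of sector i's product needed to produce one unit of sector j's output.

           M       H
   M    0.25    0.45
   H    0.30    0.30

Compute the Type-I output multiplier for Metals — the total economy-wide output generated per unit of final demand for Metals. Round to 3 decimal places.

I − A =
  [   0.75    -0.45]
  [  -0.30     0.70]
det(I−A) = (0.75)(0.70) − (-0.45)(-0.30) = 0.3900
adj(I−A) = [[0.70, 0.45], [0.30, 0.75]]
(I − A)⁻¹ = adj(I−A) / det(I−A) ≈
  [   1.7949     1.1538]
  [   0.7692     1.9231]
The output multiplier for sector j is the column-j sum of the Leontief inverse (I − A)⁻¹ = adj(I−A) / det(I−A).
Column M of adj(I−A): (0.70, 0.30); det(I−A) = 0.3900.
m_M = (0.70 + 0.30) / 0.3900 = 1.00 / 0.3900 ≈ 2.564.

m_M = 2.564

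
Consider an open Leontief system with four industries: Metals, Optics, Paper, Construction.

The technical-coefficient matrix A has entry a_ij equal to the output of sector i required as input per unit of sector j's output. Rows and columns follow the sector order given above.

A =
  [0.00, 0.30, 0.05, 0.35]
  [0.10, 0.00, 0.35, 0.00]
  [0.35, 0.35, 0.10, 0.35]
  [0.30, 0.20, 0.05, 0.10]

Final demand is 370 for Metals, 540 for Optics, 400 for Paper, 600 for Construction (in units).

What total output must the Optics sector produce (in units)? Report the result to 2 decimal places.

I − A =
  [   1.00    -0.30    -0.05    -0.35]
  [  -0.10     1.00    -0.35     0.00]
  [  -0.35    -0.35     0.90    -0.35]
  [  -0.30    -0.20    -0.05     0.90]
Compute the cofactors C_ij = (−1)^(i+j)·(3×3 minor ij) of I−A; the adjugate is their transpose:
adj(I−A) = Cᵀ =
  [ 0.657750   0.326125   0.181500   0.326375]
  [ 0.226250   0.670875   0.284500   0.198625]
  [ 0.458500   0.498750   0.761000   0.474250]
  [ 0.295000   0.285500   0.166000   0.694500]
det(I−A) = Σ_j (I−A)_1j·C_1j = (1.00)(0.657750) + (-0.30)(0.226250) + (-0.05)(0.458500) + (-0.35)(0.295000) = 0.4637
(I − A)⁻¹ = adj(I−A) / det(I−A) ≈
  [   1.4185     0.7033     0.3914     0.7038]
  [   0.4879     1.4468     0.6135     0.4283]
  [   0.9888     1.0756     1.6411     1.0228]
  [   0.6362     0.6157     0.3580     1.4977]
x = (I − A)⁻¹ d = adj(I−A)·d / det(I−A), with det(I−A) = 0.4637:
  x_M = (0.657750·370 + 0.326125·540 + 0.181500·400 + 0.326375·600) / 0.4637 = 687.90 / 0.4637 ≈ 1483.50
  x_O = (0.226250·370 + 0.670875·540 + 0.284500·400 + 0.198625·600) / 0.4637 = 678.96 / 0.4637 ≈ 1464.22
  x_P = (0.458500·370 + 0.498750·540 + 0.761000·400 + 0.474250·600) / 0.4637 = 1027.92 / 0.4637 ≈ 2216.78
  x_C = (0.295000·370 + 0.285500·540 + 0.166000·400 + 0.694500·600) / 0.4637 = 746.42 / 0.4637 ≈ 1609.70

x_O = 1464.22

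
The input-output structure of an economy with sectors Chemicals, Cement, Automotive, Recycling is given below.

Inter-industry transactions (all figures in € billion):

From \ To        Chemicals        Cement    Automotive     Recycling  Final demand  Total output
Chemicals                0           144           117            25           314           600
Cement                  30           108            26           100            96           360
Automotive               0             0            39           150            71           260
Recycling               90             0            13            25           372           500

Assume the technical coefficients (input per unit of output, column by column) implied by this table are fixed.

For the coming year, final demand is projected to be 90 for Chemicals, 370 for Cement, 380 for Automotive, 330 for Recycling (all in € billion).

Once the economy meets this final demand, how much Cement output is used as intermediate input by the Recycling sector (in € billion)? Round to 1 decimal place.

z_24 = 98.7

Technical coefficients a_ij = z_ij / X_j:
  a_11 = 0/600 = 0.00, a_21 = 30/600 = 0.05, a_31 = 0/600 = 0.00, a_41 = 90/600 = 0.15
  a_12 = 144/360 = 0.40, a_22 = 108/360 = 0.30, a_32 = 0/360 = 0.00, a_42 = 0/360 = 0.00
  a_13 = 117/260 = 0.45, a_23 = 26/260 = 0.10, a_33 = 39/260 = 0.15, a_43 = 13/260 = 0.05
  a_14 = 25/500 = 0.05, a_24 = 100/500 = 0.20, a_34 = 150/500 = 0.30, a_44 = 25/500 = 0.05
I − A =
  [   1.00    -0.40    -0.45    -0.05]
  [  -0.05     0.70    -0.10    -0.20]
  [   0.00     0.00     0.85    -0.30]
  [  -0.15     0.00    -0.05     0.95]
Compute the cofactors C_ij = (−1)^(i+j)·(3×3 minor ij) of I−A; the adjugate is their transpose:
adj(I−A) = Cᵀ =
  [ 0.554750   0.317000   0.343000   0.204250]
  [ 0.069625   0.765875   0.139250   0.208875]
  [ 0.031500   0.018000   0.628750   0.204000]
  [ 0.089250   0.051000   0.087250   0.578000]
det(I−A) = Σ_j (I−A)_1j·C_1j = (1.00)(0.554750) + (-0.40)(0.069625) + (-0.45)(0.031500) + (-0.05)(0.089250) = 0.5082625
(I − A)⁻¹ = adj(I−A) / det(I−A) ≈
  [   1.0915     0.6237     0.6748     0.4019]
  [   0.1370     1.5068     0.2740     0.4110]
  [   0.0620     0.0354     1.2371     0.4014]
  [   0.1756     0.1003     0.1717     1.1372]
First solve x = (I − A)⁻¹ d = adj(I−A)·d / det(I−A); in particular x_4 = (0.089250·90 + 0.051000·370 + 0.087250·380 + 0.578000·330) / 0.5082625 = 250.7975 / 0.5082625 ≈ 493.441.
Intermediate flow from 2 to 4: z_24 = a_24 · x_4 = 0.20 × 250.7975 / 0.5082625 = 50.1595 / 0.5082625 ≈ 98.7.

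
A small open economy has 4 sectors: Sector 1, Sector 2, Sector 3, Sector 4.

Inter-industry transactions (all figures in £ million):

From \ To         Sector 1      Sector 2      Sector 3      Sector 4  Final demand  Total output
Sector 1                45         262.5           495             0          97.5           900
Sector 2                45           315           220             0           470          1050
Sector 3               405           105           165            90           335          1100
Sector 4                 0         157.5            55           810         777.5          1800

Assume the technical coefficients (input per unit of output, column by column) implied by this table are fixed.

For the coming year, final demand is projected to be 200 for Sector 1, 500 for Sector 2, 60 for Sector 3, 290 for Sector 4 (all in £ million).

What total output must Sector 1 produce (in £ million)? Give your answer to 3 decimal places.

x_1 = 761.410

Technical coefficients a_ij = z_ij / X_j:
  a_11 = 45/900 = 0.05, a_21 = 45/900 = 0.05, a_31 = 405/900 = 0.45, a_41 = 0/900 = 0.00
  a_12 = 262.5/1050 = 0.25, a_22 = 315/1050 = 0.30, a_32 = 105/1050 = 0.10, a_42 = 157.5/1050 = 0.15
  a_13 = 495/1100 = 0.45, a_23 = 220/1100 = 0.20, a_33 = 165/1100 = 0.15, a_43 = 55/1100 = 0.05
  a_14 = 0/1800 = 0.00, a_24 = 0/1800 = 0.00, a_34 = 90/1800 = 0.05, a_44 = 810/1800 = 0.45
I − A =
  [   0.95    -0.25    -0.45     0.00]
  [  -0.05     0.70    -0.20     0.00]
  [  -0.45    -0.10     0.85    -0.05]
  [   0.00    -0.15    -0.05     0.55]
Compute the cofactors C_ij = (−1)^(i+j)·(3×3 minor ij) of I−A; the adjugate is their transpose:
adj(I−A) = Cᵀ =
  [ 0.313000   0.144375   0.200750   0.018250]
  [ 0.072750   0.330375   0.116875   0.010625]
  [ 0.176375   0.121250   0.358875   0.032625]
  [ 0.035875   0.101125   0.064500   0.369125]
det(I−A) = Σ_j (I−A)_1j·C_1j = (0.95)(0.313000) + (-0.25)(0.072750) + (-0.45)(0.176375) + (0.00)(0.035875) = 0.19979375
(I − A)⁻¹ = adj(I−A) / det(I−A) ≈
  [   1.5666     0.7226     1.0048     0.0913]
  [   0.3641     1.6536     0.5850     0.0532]
  [   0.8828     0.6069     1.7962     0.1633]
  [   0.1796     0.5061     0.3228     1.8475]
x = (I − A)⁻¹ d = adj(I−A)·d / det(I−A), with det(I−A) = 0.19979375:
  x_1 = (0.313000·200 + 0.144375·500 + 0.200750·60 + 0.018250·290) / 0.19979375 = 152.125 / 0.19979375 ≈ 761.410
  x_2 = (0.072750·200 + 0.330375·500 + 0.116875·60 + 0.010625·290) / 0.19979375 = 189.83125 / 0.19979375 ≈ 950.136
  x_3 = (0.176375·200 + 0.121250·500 + 0.358875·60 + 0.032625·290) / 0.19979375 = 126.89375 / 0.19979375 ≈ 635.124
  x_4 = (0.035875·200 + 0.101125·500 + 0.064500·60 + 0.369125·290) / 0.19979375 = 168.65375 / 0.19979375 ≈ 844.139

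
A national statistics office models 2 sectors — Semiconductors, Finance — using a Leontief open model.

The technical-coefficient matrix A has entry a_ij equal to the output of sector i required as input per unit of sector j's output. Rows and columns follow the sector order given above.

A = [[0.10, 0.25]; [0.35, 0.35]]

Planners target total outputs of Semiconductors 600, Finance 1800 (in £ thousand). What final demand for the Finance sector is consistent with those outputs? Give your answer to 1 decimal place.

I − A =
  [   0.90    -0.25]
  [  -0.35     0.65]
d = (I − A) x:
  d_S = (+0.90)·600 + (-0.25)·1800 = 90.0
  d_F = (-0.35)·600 + (+0.65)·1800 = 960.0

d_F = 960.0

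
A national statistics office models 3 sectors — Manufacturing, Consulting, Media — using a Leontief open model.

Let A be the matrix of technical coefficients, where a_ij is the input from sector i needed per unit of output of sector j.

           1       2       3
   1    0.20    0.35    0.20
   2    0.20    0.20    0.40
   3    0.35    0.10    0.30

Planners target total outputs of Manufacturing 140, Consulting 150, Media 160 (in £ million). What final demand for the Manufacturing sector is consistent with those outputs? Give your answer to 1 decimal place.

d_1 = 27.5

I − A =
  [   0.80    -0.35    -0.20]
  [  -0.20     0.80    -0.40]
  [  -0.35    -0.10     0.70]
d = (I − A) x:
  d_1 = (+0.80)·140 + (-0.35)·150 + (-0.20)·160 = 27.5
  d_2 = (-0.20)·140 + (+0.80)·150 + (-0.40)·160 = 28.0
  d_3 = (-0.35)·140 + (-0.10)·150 + (+0.70)·160 = 48.0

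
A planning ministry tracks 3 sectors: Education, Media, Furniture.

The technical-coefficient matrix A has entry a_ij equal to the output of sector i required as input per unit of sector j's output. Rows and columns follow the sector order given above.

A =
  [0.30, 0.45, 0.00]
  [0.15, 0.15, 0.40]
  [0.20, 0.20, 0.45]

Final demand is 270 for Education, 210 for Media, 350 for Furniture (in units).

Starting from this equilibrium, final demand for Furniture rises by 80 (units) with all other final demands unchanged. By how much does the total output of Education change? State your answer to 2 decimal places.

Δx_1 = 72.68

I − A =
  [   0.70    -0.45     0.00]
  [  -0.15     0.85    -0.40]
  [  -0.20    -0.20     0.55]
Cofactors of I−A, C_ij = (−1)^(i+j)·(minor ij) (rows/columns in the sector order above):
  C_11 = (0.85)(0.55) − (-0.40)(-0.20) = 0.3875
  C_12 = −[(-0.15)(0.55) − (-0.40)(-0.20)] = 0.1625
  C_13 = (-0.15)(-0.20) − (0.85)(-0.20) = 0.2000
  C_21 = −[(-0.45)(0.55) − (0.00)(-0.20)] = 0.2475
  C_22 = (0.70)(0.55) − (0.00)(-0.20) = 0.3850
  C_23 = −[(0.70)(-0.20) − (-0.45)(-0.20)] = 0.2300
  C_31 = (-0.45)(-0.40) − (0.00)(0.85) = 0.1800
  C_32 = −[(0.70)(-0.40) − (0.00)(-0.15)] = 0.2800
  C_33 = (0.70)(0.85) − (-0.45)(-0.15) = 0.5275
det(I−A) = Σ_j (I−A)_1j·C_1j = (0.70)(0.3875) + (-0.45)(0.1625) + (0.00)(0.2000) = 0.198125
adj(I−A) = Cᵀ =
  [ 0.3875   0.2475   0.1800]
  [ 0.1625   0.3850   0.2800]
  [ 0.2000   0.2300   0.5275]
(I − A)⁻¹ = adj(I−A) / det(I−A) ≈
  [   1.9558     1.2492     0.9085]
  [   0.8202     1.9432     1.4132]
  [   1.0095     1.1609     2.6625]
Δx = (I − A)⁻¹ Δd with Δd having +80 in the Furniture component and 0 elsewhere.
So Δx_1 = L_13 · (+80), where L_13 = adj(I−A)_13 / det(I−A) = 0.1800 / 0.198125.
Δx_1 = 0.1800 × (+80) / 0.198125 = 14.40 / 0.198125 ≈ 72.68.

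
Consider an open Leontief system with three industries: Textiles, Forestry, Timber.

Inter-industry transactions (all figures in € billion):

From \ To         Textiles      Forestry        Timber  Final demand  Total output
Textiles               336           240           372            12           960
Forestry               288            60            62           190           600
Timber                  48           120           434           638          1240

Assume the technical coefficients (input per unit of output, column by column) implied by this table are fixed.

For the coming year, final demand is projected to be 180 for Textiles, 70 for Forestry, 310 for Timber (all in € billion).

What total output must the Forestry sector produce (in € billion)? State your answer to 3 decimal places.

Technical coefficients a_ij = z_ij / X_j:
  a_11 = 336/960 = 0.35, a_21 = 288/960 = 0.30, a_31 = 48/960 = 0.05
  a_12 = 240/600 = 0.40, a_22 = 60/600 = 0.10, a_32 = 120/600 = 0.20
  a_13 = 372/1240 = 0.30, a_23 = 62/1240 = 0.05, a_33 = 434/1240 = 0.35
I − A =
  [   0.65    -0.40    -0.30]
  [  -0.30     0.90    -0.05]
  [  -0.05    -0.20     0.65]
Cofactors of I−A, C_ij = (−1)^(i+j)·(minor ij) (rows/columns in the sector order above):
  C_11 = (0.90)(0.65) − (-0.05)(-0.20) = 0.5750
  C_12 = −[(-0.30)(0.65) − (-0.05)(-0.05)] = 0.1975
  C_13 = (-0.30)(-0.20) − (0.90)(-0.05) = 0.1050
  C_21 = −[(-0.40)(0.65) − (-0.30)(-0.20)] = 0.3200
  C_22 = (0.65)(0.65) − (-0.30)(-0.05) = 0.4075
  C_23 = −[(0.65)(-0.20) − (-0.40)(-0.05)] = 0.1500
  C_31 = (-0.40)(-0.05) − (-0.30)(0.90) = 0.2900
  C_32 = −[(0.65)(-0.05) − (-0.30)(-0.30)] = 0.1225
  C_33 = (0.65)(0.90) − (-0.40)(-0.30) = 0.4650
det(I−A) = Σ_j (I−A)_1j·C_1j = (0.65)(0.5750) + (-0.40)(0.1975) + (-0.30)(0.1050) = 0.26325
adj(I−A) = Cᵀ =
  [ 0.5750   0.3200   0.2900]
  [ 0.1975   0.4075   0.1225]
  [ 0.1050   0.1500   0.4650]
(I − A)⁻¹ = adj(I−A) / det(I−A) ≈
  [   2.1842     1.2156     1.1016]
  [   0.7502     1.5480     0.4653]
  [   0.3989     0.5698     1.7664]
x = (I − A)⁻¹ d = adj(I−A)·d / det(I−A), with det(I−A) = 0.26325:
  x_1 = (0.5750·180 + 0.3200·70 + 0.2900·310) / 0.26325 = 215.80 / 0.26325 ≈ 819.753
  x_2 = (0.1975·180 + 0.4075·70 + 0.1225·310) / 0.26325 = 102.05 / 0.26325 ≈ 387.654
  x_3 = (0.1050·180 + 0.1500·70 + 0.4650·310) / 0.26325 = 173.55 / 0.26325 ≈ 659.259

x_2 = 387.654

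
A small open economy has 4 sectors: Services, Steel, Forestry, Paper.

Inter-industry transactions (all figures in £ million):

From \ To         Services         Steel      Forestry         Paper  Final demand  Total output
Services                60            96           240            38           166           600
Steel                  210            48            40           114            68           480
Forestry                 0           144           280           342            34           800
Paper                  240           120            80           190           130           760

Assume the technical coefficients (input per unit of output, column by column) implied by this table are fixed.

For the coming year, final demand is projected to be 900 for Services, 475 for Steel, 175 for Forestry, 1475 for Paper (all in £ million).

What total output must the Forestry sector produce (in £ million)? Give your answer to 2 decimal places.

x_3 = 6208.10

Technical coefficients a_ij = z_ij / X_j:
  a_11 = 60/600 = 0.10, a_21 = 210/600 = 0.35, a_31 = 0/600 = 0.00, a_41 = 240/600 = 0.40
  a_12 = 96/480 = 0.20, a_22 = 48/480 = 0.10, a_32 = 144/480 = 0.30, a_42 = 120/480 = 0.25
  a_13 = 240/800 = 0.30, a_23 = 40/800 = 0.05, a_33 = 280/800 = 0.35, a_43 = 80/800 = 0.10
  a_14 = 38/760 = 0.05, a_24 = 114/760 = 0.15, a_34 = 342/760 = 0.45, a_44 = 190/760 = 0.25
I − A =
  [   0.90    -0.20    -0.30    -0.05]
  [  -0.35     0.90    -0.05    -0.15]
  [   0.00    -0.30     0.65    -0.45]
  [  -0.40    -0.25    -0.10     0.75]
Compute the cofactors C_ij = (−1)^(i+j)·(3×3 minor ij) of I−A; the adjugate is their transpose:
adj(I−A) = Cᵀ =
  [ 0.352500   0.199375   0.206875   0.187500]
  [ 0.202875   0.331250   0.144750   0.166625]
  [ 0.298125   0.333750   0.486875   0.378750]
  [ 0.295375   0.261250   0.223500   0.436000]
det(I−A) = Σ_j (I−A)_1j·C_1j = (0.90)(0.352500) + (-0.20)(0.202875) + (-0.30)(0.298125) + (-0.05)(0.295375) = 0.17246875
(I − A)⁻¹ = adj(I−A) / det(I−A) ≈
  [   2.0438     1.1560     1.1995     1.0872]
  [   1.1763     1.9206     0.8393     0.9661]
  [   1.7286     1.9351     2.8230     2.1961]
  [   1.7126     1.5148     1.2959     2.5280]
x = (I − A)⁻¹ d = adj(I−A)·d / det(I−A), with det(I−A) = 0.17246875:
  x_1 = (0.352500·900 + 0.199375·475 + 0.206875·175 + 0.187500·1475) / 0.17246875 = 724.71875 / 0.17246875 ≈ 4202.03
  x_2 = (0.202875·900 + 0.331250·475 + 0.144750·175 + 0.166625·1475) / 0.17246875 = 611.034375 / 0.17246875 ≈ 3542.87
  x_3 = (0.298125·900 + 0.333750·475 + 0.486875·175 + 0.378750·1475) / 0.17246875 = 1070.703125 / 0.17246875 ≈ 6208.10
  x_4 = (0.295375·900 + 0.261250·475 + 0.223500·175 + 0.436000·1475) / 0.17246875 = 1072.14375 / 0.17246875 ≈ 6216.45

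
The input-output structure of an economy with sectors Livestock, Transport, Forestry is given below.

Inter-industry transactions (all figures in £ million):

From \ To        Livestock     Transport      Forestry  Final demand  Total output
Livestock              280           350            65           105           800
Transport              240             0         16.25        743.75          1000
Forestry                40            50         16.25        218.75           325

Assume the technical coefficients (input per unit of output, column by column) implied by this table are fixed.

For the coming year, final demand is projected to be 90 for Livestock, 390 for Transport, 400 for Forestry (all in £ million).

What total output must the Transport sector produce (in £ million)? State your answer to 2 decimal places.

Technical coefficients a_ij = z_ij / X_j:
  a_11 = 280/800 = 0.35, a_21 = 240/800 = 0.30, a_31 = 40/800 = 0.05
  a_12 = 350/1000 = 0.35, a_22 = 0/1000 = 0.00, a_32 = 50/1000 = 0.05
  a_13 = 65/325 = 0.20, a_23 = 16.25/325 = 0.05, a_33 = 16.25/325 = 0.05
I − A =
  [   0.65    -0.35    -0.20]
  [  -0.30     1.00    -0.05]
  [  -0.05    -0.05     0.95]
Cofactors of I−A, C_ij = (−1)^(i+j)·(minor ij) (rows/columns in the sector order above):
  C_11 = (1.00)(0.95) − (-0.05)(-0.05) = 0.9475
  C_12 = −[(-0.30)(0.95) − (-0.05)(-0.05)] = 0.2875
  C_13 = (-0.30)(-0.05) − (1.00)(-0.05) = 0.0650
  C_21 = −[(-0.35)(0.95) − (-0.20)(-0.05)] = 0.3425
  C_22 = (0.65)(0.95) − (-0.20)(-0.05) = 0.6075
  C_23 = −[(0.65)(-0.05) − (-0.35)(-0.05)] = 0.0500
  C_31 = (-0.35)(-0.05) − (-0.20)(1.00) = 0.2175
  C_32 = −[(0.65)(-0.05) − (-0.20)(-0.30)] = 0.0925
  C_33 = (0.65)(1.00) − (-0.35)(-0.30) = 0.5450
det(I−A) = Σ_j (I−A)_1j·C_1j = (0.65)(0.9475) + (-0.35)(0.2875) + (-0.20)(0.0650) = 0.50225
adj(I−A) = Cᵀ =
  [ 0.9475   0.3425   0.2175]
  [ 0.2875   0.6075   0.0925]
  [ 0.0650   0.0500   0.5450]
(I − A)⁻¹ = adj(I−A) / det(I−A) ≈
  [   1.8865     0.6819     0.4331]
  [   0.5724     1.2096     0.1842]
  [   0.1294     0.0996     1.0851]
x = (I − A)⁻¹ d = adj(I−A)·d / det(I−A), with det(I−A) = 0.50225:
  x_1 = (0.9475·90 + 0.3425·390 + 0.2175·400) / 0.50225 = 305.85 / 0.50225 ≈ 608.96
  x_2 = (0.2875·90 + 0.6075·390 + 0.0925·400) / 0.50225 = 299.80 / 0.50225 ≈ 596.91
  x_3 = (0.0650·90 + 0.0500·390 + 0.5450·400) / 0.50225 = 243.35 / 0.50225 ≈ 484.52

x_2 = 596.91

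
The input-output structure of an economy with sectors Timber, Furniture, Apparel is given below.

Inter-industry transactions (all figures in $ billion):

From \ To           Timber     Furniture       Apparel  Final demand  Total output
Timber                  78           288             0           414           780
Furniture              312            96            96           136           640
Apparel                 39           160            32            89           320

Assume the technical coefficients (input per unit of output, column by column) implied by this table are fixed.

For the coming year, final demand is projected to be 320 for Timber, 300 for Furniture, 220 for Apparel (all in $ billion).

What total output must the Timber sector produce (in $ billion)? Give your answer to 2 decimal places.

Technical coefficients a_ij = z_ij / X_j:
  a_TT = 78/780 = 0.10, a_FT = 312/780 = 0.40, a_AT = 39/780 = 0.05
  a_TF = 288/640 = 0.45, a_FF = 96/640 = 0.15, a_AF = 160/640 = 0.25
  a_TA = 0/320 = 0.00, a_FA = 96/320 = 0.30, a_AA = 32/320 = 0.10
I − A =
  [   0.90    -0.45     0.00]
  [  -0.40     0.85    -0.30]
  [  -0.05    -0.25     0.90]
Cofactors of I−A, C_ij = (−1)^(i+j)·(minor ij) (rows/columns in the sector order above):
  C_11 = (0.85)(0.90) − (-0.30)(-0.25) = 0.6900
  C_12 = −[(-0.40)(0.90) − (-0.30)(-0.05)] = 0.3750
  C_13 = (-0.40)(-0.25) − (0.85)(-0.05) = 0.1425
  C_21 = −[(-0.45)(0.90) − (0.00)(-0.25)] = 0.4050
  C_22 = (0.90)(0.90) − (0.00)(-0.05) = 0.8100
  C_23 = −[(0.90)(-0.25) − (-0.45)(-0.05)] = 0.2475
  C_31 = (-0.45)(-0.30) − (0.00)(0.85) = 0.1350
  C_32 = −[(0.90)(-0.30) − (0.00)(-0.40)] = 0.2700
  C_33 = (0.90)(0.85) − (-0.45)(-0.40) = 0.5850
det(I−A) = Σ_j (I−A)_1j·C_1j = (0.90)(0.6900) + (-0.45)(0.3750) + (0.00)(0.1425) = 0.45225
adj(I−A) = Cᵀ =
  [ 0.6900   0.4050   0.1350]
  [ 0.3750   0.8100   0.2700]
  [ 0.1425   0.2475   0.5850]
(I − A)⁻¹ = adj(I−A) / det(I−A) ≈
  [   1.5257     0.8955     0.2985]
  [   0.8292     1.7910     0.5970]
  [   0.3151     0.5473     1.2935]
x = (I − A)⁻¹ d = adj(I−A)·d / det(I−A), with det(I−A) = 0.45225:
  x_T = (0.6900·320 + 0.4050·300 + 0.1350·220) / 0.45225 = 372.00 / 0.45225 ≈ 822.55
  x_F = (0.3750·320 + 0.8100·300 + 0.2700·220) / 0.45225 = 422.40 / 0.45225 ≈ 934.00
  x_A = (0.1425·320 + 0.2475·300 + 0.5850·220) / 0.45225 = 248.55 / 0.45225 ≈ 549.59

x_T = 822.55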